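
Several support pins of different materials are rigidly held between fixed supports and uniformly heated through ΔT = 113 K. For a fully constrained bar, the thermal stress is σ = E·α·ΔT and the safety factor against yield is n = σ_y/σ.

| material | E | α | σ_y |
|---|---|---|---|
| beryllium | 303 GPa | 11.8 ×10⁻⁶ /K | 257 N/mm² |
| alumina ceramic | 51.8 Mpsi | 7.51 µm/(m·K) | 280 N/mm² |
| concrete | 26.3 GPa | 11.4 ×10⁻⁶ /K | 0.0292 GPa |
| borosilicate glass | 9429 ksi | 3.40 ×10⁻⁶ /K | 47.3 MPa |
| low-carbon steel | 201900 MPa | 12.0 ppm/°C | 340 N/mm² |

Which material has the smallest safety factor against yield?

beryllium

Per material, after unit conversion:
  beryllium: E = 303.0, α = 11.8, σ_y = 257.0 → σ = 404 MPa, n = 0.636
  alumina ceramic: E = 357.1, α = 7.51, σ_y = 280.0 → σ = 303 MPa, n = 0.924
  concrete: E = 26.30, α = 11.4, σ_y = 29.20 → σ = 33.9 MPa, n = 0.862
  borosilicate glass: E = 65.01, α = 3.40, σ_y = 47.30 → σ = 25.0 MPa, n = 1.89
  low-carbon steel: E = 201.9, α = 12.0, σ_y = 340.0 → σ = 274 MPa, n = 1.24
The minimum is beryllium at n = 0.636.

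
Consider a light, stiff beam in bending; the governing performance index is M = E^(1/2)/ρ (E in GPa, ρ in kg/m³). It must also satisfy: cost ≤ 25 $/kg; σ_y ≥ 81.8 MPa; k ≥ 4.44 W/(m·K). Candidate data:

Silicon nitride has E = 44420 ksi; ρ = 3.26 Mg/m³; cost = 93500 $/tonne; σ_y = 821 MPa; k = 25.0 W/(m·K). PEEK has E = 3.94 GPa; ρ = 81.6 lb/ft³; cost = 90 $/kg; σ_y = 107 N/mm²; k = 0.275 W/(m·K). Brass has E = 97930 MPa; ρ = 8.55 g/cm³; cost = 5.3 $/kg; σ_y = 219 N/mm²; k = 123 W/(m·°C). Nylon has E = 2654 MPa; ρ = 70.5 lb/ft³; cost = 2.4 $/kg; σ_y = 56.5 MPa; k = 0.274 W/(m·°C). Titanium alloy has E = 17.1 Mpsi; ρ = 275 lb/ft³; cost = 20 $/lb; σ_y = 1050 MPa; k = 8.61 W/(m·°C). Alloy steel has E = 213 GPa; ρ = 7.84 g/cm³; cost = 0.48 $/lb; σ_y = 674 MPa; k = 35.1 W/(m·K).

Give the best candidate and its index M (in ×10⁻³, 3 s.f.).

alloy steel, M = 1.86×10⁻³

Screen on constraints: cost ≤ 25 $/kg; σ_y ≥ 81.8 MPa; k ≥ 4.44 W/(m·K). Survivors: brass, alloy steel.
Convert each candidate to consistent units, then evaluate M:
  brass: E = 97.93 GPa, ρ = 8550 kg/m³
  alloy steel: E = 213.0 GPa, ρ = 7840 kg/m³
  alloy steel: M = 1.86×10⁻³
  brass: M = 1.16×10⁻³
The maximum is for alloy steel.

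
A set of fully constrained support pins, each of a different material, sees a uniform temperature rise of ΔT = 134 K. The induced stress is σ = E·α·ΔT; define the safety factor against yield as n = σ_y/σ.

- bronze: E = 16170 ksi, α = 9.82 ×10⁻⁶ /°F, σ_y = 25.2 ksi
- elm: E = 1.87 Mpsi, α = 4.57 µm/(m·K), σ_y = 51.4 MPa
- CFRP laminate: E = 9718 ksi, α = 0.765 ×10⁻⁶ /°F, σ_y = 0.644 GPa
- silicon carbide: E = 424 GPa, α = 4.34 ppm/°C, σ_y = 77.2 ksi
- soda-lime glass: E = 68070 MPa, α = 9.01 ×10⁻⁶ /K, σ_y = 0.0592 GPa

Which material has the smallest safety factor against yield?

In consistent units (E in GPa, α in ×10⁻⁶/K, σ_y in MPa):
  bronze: E = 111.5, α = 17.7, σ_y = 173.7 → σ = 264 MPa, n = 0.658
  elm: E = 12.89, α = 4.57, σ_y = 51.40 → σ = 7.90 MPa, n = 6.51
  CFRP laminate: E = 67.00, α = 1.38, σ_y = 644.0 → σ = 12.4 MPa, n = 52.1
  silicon carbide: E = 424.0, α = 4.34, σ_y = 532.3 → σ = 247 MPa, n = 2.16
  soda-lime glass: E = 68.07, α = 9.01, σ_y = 59.20 → σ = 82.2 MPa, n = 0.720
The minimum is bronze at n = 0.658.

bronze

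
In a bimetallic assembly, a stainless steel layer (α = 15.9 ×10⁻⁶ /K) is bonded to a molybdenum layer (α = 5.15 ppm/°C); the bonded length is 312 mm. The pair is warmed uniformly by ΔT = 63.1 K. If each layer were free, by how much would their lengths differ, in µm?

212 µm

Δα = |15.9 − 5.15|×10⁻⁶/K = 10.8×10⁻⁶/K.
ΔL_mismatch = Δα·L·ΔT = 10.8×10⁻⁶ × 312.0 mm × 63.1 K = 212 µm.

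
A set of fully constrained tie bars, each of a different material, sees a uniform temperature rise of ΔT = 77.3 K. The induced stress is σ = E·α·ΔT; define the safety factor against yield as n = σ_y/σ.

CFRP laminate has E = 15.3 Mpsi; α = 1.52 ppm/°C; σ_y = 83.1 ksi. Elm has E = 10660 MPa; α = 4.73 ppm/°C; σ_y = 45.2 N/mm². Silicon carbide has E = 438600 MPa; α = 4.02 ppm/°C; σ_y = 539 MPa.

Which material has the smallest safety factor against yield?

In consistent units (E in GPa, α in ×10⁻⁶/K, σ_y in MPa):
  CFRP laminate: E = 105.5, α = 1.52, σ_y = 573.0 → σ = 12.4 MPa, n = 46.2
  elm: E = 10.66, α = 4.73, σ_y = 45.20 → σ = 3.90 MPa, n = 11.6
  silicon carbide: E = 438.6, α = 4.02, σ_y = 539.0 → σ = 136 MPa, n = 3.95
Smallest n: silicon carbide with n = 3.95.

silicon carbide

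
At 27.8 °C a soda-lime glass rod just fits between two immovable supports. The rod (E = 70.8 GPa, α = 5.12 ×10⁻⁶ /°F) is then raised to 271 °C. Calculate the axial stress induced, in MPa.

α = 5.12×10⁻⁶/°F × 9/5 = 9.22×10⁻⁶/K.
ΔT = 243.2 K. Constrained thermal stress σ = E·α·ΔT = 70.80×10³ MPa × 9.22×10⁻⁶ × 243.2 = 159 MPa (compressive).

159 MPa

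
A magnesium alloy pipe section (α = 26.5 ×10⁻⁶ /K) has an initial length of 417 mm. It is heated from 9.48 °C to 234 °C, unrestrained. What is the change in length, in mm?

2.48 mm

ΔT = 234 − 9.48 = 224.5 K.
ΔL = α·L₀·ΔT = 26.5×10⁻⁶ × 417 mm × 224.5 K = 2.48 mm.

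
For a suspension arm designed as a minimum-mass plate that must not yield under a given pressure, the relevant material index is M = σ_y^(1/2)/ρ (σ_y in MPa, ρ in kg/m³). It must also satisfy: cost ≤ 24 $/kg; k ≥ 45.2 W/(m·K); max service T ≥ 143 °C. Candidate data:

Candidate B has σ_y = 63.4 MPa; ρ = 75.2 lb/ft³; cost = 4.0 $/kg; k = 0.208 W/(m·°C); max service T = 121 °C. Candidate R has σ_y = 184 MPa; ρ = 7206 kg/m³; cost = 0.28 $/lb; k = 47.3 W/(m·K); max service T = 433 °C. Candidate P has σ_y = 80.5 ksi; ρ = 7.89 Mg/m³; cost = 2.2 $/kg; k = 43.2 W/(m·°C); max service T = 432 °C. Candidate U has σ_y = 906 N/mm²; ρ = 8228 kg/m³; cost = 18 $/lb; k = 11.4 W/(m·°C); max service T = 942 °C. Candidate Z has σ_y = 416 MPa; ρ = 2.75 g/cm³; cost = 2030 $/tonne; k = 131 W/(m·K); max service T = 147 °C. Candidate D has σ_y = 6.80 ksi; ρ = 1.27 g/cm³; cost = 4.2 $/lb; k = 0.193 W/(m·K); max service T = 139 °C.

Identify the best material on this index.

candidate Z

Screen on constraints: cost ≤ 24 $/kg; k ≥ 45.2 W/(m·K); max service T ≥ 143 °C. Survivors: candidate R, candidate Z.
In SI units:
  candidate R: σ_y = 184.0 MPa, ρ = 7206 kg/m³
  candidate Z: σ_y = 416.0 MPa, ρ = 2750 kg/m³
  candidate Z: M = 7.42×10⁻³
  candidate R: M = 1.88×10⁻³
The maximum is for candidate Z.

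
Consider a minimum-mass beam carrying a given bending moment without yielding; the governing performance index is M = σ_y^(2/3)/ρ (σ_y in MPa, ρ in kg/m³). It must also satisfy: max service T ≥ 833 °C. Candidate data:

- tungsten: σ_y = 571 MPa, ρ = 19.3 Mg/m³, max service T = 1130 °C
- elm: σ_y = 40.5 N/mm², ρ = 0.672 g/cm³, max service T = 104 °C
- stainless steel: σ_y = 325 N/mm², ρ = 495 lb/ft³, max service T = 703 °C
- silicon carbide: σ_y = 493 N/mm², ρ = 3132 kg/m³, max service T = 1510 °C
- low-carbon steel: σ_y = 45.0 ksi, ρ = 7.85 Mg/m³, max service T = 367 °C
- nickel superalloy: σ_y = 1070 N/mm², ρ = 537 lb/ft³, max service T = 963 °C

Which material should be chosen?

silicon carbide

Screen on constraints: max service T ≥ 833 °C. Survivors: tungsten, silicon carbide, nickel superalloy.
Convert each candidate to consistent units, then evaluate M:
  tungsten: σ_y = 571.0 MPa, ρ = 19300 kg/m³
  silicon carbide: σ_y = 493.0 MPa, ρ = 3132 kg/m³
  nickel superalloy: σ_y = 1070 MPa, ρ = 8602 kg/m³
  silicon carbide: M = 19.9×10⁻³
  nickel superalloy: M = 12.2×10⁻³
  tungsten: M = 3.57×10⁻³
Silicon carbide ranks first.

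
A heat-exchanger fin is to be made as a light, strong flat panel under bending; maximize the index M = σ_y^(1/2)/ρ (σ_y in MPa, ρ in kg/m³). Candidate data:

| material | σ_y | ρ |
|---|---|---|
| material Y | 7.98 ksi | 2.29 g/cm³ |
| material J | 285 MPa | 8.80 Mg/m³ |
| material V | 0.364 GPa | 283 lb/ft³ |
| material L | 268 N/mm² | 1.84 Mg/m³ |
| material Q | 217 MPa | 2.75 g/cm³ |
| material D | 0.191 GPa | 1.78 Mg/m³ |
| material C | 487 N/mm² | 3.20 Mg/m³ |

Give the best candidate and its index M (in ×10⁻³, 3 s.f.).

In SI units:
  material Y: σ_y = 55.02 MPa, ρ = 2290 kg/m³
  material J: σ_y = 285.0 MPa, ρ = 8800 kg/m³
  material V: σ_y = 364.0 MPa, ρ = 4533 kg/m³
  material L: σ_y = 268.0 MPa, ρ = 1840 kg/m³
  material Q: σ_y = 217.0 MPa, ρ = 2750 kg/m³
  material D: σ_y = 191.0 MPa, ρ = 1780 kg/m³
  material C: σ_y = 487.0 MPa, ρ = 3200 kg/m³
  material L: M = 8.90×10⁻³
  material D: M = 7.76×10⁻³
  material C: M = 6.90×10⁻³
  material Q: M = 5.36×10⁻³
  material V: M = 4.21×10⁻³
  material Y: M = 3.24×10⁻³
  material J: M = 1.92×10⁻³
Material L has the largest M.

material L, M = 8.90×10⁻³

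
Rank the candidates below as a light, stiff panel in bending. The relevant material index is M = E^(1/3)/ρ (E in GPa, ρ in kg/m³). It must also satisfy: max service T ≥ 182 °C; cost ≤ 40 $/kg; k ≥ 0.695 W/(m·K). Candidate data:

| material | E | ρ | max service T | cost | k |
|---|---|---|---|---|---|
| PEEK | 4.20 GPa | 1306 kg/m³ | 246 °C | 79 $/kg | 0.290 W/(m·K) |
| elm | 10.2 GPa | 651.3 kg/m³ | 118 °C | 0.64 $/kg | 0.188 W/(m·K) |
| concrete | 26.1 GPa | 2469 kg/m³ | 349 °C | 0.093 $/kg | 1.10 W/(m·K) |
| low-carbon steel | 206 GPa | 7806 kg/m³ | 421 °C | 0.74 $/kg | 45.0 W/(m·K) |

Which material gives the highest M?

concrete

Screen on constraints: max service T ≥ 182 °C; cost ≤ 40 $/kg; k ≥ 0.695 W/(m·K). Survivors: concrete, low-carbon steel.
Evaluate M for each candidate:
  concrete: M = 1.20×10⁻³
  low-carbon steel: M = 0.757×10⁻³
Concrete has the largest M.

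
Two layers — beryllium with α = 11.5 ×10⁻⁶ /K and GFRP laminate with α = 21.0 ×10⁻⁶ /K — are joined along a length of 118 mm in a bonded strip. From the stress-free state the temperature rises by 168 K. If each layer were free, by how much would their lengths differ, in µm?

Δα = |11.5 − 21.0|×10⁻⁶/K = 9.50×10⁻⁶/K.
ΔL_mismatch = Δα·L·ΔT = 9.50×10⁻⁶ × 118.0 mm × 168.0 K = 188 µm.

188 µm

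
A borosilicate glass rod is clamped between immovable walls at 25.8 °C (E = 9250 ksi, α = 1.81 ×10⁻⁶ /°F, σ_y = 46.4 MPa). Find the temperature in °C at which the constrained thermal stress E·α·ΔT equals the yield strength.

E = 9250 ksi = 63.78 GPa.
α = 1.81×10⁻⁶/°F × 9/5 = 3.26×10⁻⁶/K.
E·α·ΔT = 46.40 MPa ⇒ ΔT = 46.40 / (63.78×10³ × 3.26×10⁻⁶) = 223.3 K.
T = 25.8 + 223.3 = 249.1 °C.

249 °C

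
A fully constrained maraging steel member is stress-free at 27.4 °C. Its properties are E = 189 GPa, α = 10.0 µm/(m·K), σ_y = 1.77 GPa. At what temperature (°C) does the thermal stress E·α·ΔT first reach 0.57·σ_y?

σ_y = 1.77 GPa = 1770 MPa.
E·α·ΔT = 1009 MPa ⇒ ΔT = 1009 / (189.0×10³ × 10.0×10⁻⁶) = 533.8 K.
T = 27.4 + 533.8 = 561.2 °C.

561 °C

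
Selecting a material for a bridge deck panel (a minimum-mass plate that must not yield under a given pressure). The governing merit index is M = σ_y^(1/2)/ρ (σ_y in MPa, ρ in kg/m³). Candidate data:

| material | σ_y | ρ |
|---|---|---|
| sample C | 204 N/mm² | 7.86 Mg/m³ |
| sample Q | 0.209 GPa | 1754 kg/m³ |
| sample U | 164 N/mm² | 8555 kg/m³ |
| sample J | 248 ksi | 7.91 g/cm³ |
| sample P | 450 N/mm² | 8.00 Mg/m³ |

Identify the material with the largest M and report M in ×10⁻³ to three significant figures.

sample Q, M = 8.24×10⁻³

Convert each candidate to consistent units, then evaluate M:
  sample C: σ_y = 204.0 MPa, ρ = 7860 kg/m³
  sample Q: σ_y = 209.0 MPa, ρ = 1754 kg/m³
  sample U: σ_y = 164.0 MPa, ρ = 8555 kg/m³
  sample J: σ_y = 1710 MPa, ρ = 7910 kg/m³
  sample P: σ_y = 450.0 MPa, ρ = 8000 kg/m³
  sample Q: M = 8.24×10⁻³
  sample J: M = 5.23×10⁻³
  sample P: M = 2.65×10⁻³
  sample C: M = 1.82×10⁻³
  sample U: M = 1.50×10⁻³
Highest index: sample Q.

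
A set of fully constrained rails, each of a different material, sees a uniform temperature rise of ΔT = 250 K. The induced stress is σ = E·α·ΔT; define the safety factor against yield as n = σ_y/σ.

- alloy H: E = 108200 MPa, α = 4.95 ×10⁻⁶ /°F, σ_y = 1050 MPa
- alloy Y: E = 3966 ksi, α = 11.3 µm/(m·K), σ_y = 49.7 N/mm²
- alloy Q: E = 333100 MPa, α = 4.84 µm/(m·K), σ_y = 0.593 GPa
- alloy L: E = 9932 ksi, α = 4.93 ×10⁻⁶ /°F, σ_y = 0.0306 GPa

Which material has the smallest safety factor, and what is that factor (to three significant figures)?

In consistent units (E in GPa, α in ×10⁻⁶/K, σ_y in MPa):
  alloy H: E = 108.2, α = 8.91, σ_y = 1050 → σ = 241 MPa, n = 4.36
  alloy Y: E = 27.34, α = 11.3, σ_y = 49.70 → σ = 77.2 MPa, n = 0.643
  alloy Q: E = 333.1, α = 4.84, σ_y = 593.0 → σ = 403 MPa, n = 1.47
  alloy L: E = 68.48, α = 8.87, σ_y = 30.60 → σ = 152 MPa, n = 0.201
Alloy L has the lowest safety factor, n = 0.201.

alloy L, n = 0.201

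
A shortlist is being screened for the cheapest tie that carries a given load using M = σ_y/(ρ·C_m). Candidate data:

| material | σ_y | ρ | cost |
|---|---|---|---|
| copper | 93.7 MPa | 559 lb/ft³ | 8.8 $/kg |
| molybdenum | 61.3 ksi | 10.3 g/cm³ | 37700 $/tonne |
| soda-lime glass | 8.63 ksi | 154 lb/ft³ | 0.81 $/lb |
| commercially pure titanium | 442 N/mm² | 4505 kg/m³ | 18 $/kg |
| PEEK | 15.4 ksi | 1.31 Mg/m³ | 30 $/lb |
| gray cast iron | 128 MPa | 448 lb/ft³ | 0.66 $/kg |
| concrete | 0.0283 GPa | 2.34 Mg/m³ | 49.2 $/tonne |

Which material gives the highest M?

concrete

In SI units:
  copper: σ_y = 93.70 MPa, ρ = 8954 kg/m³, cost = 8.800 $/kg
  molybdenum: σ_y = 422.6 MPa, ρ = 10300 kg/m³, cost = 37.70 $/kg
  soda-lime glass: σ_y = 59.50 MPa, ρ = 2467 kg/m³, cost = 1.786 $/kg
  commercially pure titanium: σ_y = 442.0 MPa, ρ = 4505 kg/m³, cost = 18.00 $/kg
  PEEK: σ_y = 106.2 MPa, ρ = 1310 kg/m³, cost = 66.14 $/kg
  gray cast iron: σ_y = 128.0 MPa, ρ = 7176 kg/m³, cost = 0.6600 $/kg
  concrete: σ_y = 28.30 MPa, ρ = 2340 kg/m³, cost = 0.04920 $/kg
  concrete: M = 246 kN·m per $
  gray cast iron: M = 27.0 kN·m per $
  soda-lime glass: M = 13.5 kN·m per $
  commercially pure titanium: M = 5.45 kN·m per $
  PEEK: M = 1.23 kN·m per $
  copper: M = 1.19 kN·m per $
  molybdenum: M = 1.09 kN·m per $
Highest index: concrete.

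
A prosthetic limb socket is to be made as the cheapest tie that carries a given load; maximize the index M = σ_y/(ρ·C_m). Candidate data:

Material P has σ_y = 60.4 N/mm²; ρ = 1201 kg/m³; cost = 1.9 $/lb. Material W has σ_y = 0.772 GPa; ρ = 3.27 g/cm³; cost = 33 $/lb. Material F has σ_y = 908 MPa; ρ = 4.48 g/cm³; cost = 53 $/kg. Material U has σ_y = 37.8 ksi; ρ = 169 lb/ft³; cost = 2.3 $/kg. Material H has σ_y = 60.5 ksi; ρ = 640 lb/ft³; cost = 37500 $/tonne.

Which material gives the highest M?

material U

Convert each candidate to consistent units, then evaluate M:
  material P: σ_y = 60.40 MPa, ρ = 1201 kg/m³, cost = 4.189 $/kg
  material W: σ_y = 772.0 MPa, ρ = 3270 kg/m³, cost = 72.75 $/kg
  material F: σ_y = 908.0 MPa, ρ = 4480 kg/m³, cost = 53.00 $/kg
  material U: σ_y = 260.6 MPa, ρ = 2707 kg/m³, cost = 2.300 $/kg
  material H: σ_y = 417.1 MPa, ρ = 10250 kg/m³, cost = 37.50 $/kg
  material U: M = 41.9 kN·m per $
  material P: M = 12.0 kN·m per $
  material F: M = 3.82 kN·m per $
  material W: M = 3.25 kN·m per $
  material H: M = 1.09 kN·m per $
The maximum is for material U.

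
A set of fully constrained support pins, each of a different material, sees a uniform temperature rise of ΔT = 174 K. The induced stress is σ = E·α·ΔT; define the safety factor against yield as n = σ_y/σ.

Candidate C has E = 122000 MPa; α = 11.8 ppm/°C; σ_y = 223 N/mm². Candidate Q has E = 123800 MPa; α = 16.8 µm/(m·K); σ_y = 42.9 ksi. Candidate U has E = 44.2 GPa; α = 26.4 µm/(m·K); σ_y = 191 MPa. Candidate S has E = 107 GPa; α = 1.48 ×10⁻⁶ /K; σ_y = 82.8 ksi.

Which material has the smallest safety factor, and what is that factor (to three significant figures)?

candidate Q, n = 0.817

In consistent units (E in GPa, α in ×10⁻⁶/K, σ_y in MPa):
  candidate C: E = 122.0, α = 11.8, σ_y = 223.0 → σ = 250 MPa, n = 0.890
  candidate Q: E = 123.8, α = 16.8, σ_y = 295.8 → σ = 362 MPa, n = 0.817
  candidate U: E = 44.20, α = 26.4, σ_y = 191.0 → σ = 203 MPa, n = 0.941
  candidate S: E = 107.0, α = 1.48, σ_y = 570.9 → σ = 27.6 MPa, n = 20.7
The minimum is candidate Q at n = 0.817.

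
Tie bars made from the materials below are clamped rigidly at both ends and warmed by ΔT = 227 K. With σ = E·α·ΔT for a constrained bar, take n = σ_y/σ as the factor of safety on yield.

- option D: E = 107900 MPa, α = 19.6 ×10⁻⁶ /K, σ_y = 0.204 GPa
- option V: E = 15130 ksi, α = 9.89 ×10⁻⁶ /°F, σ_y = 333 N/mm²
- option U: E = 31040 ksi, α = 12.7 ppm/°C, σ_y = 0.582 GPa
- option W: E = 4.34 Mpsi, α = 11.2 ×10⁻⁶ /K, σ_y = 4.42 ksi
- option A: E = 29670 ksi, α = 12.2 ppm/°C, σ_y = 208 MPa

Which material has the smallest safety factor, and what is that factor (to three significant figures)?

option A, n = 0.367

In consistent units (E in GPa, α in ×10⁻⁶/K, σ_y in MPa):
  option D: E = 107.9, α = 19.6, σ_y = 204.0 → σ = 480 MPa, n = 0.425
  option V: E = 104.3, α = 17.8, σ_y = 333.0 → σ = 422 MPa, n = 0.790
  option U: E = 214.0, α = 12.7, σ_y = 582.0 → σ = 617 MPa, n = 0.943
  option W: E = 29.92, α = 11.2, σ_y = 30.47 → σ = 76.1 MPa, n = 0.401
  option A: E = 204.6, α = 12.2, σ_y = 208.0 → σ = 567 MPa, n = 0.367
Option A has the lowest safety factor, n = 0.367.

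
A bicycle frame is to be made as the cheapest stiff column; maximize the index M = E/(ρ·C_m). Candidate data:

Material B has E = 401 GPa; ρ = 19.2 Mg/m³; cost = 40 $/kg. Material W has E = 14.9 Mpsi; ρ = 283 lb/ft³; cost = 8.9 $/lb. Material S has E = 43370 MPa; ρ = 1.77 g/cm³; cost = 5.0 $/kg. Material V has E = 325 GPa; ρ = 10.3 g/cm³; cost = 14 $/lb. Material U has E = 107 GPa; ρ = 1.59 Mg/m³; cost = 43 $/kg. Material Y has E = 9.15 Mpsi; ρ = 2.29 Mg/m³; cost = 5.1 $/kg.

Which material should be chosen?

material Y

In SI units:
  material B: E = 401.0 GPa, ρ = 19200 kg/m³, cost = 40.00 $/kg
  material W: E = 102.7 GPa, ρ = 4533 kg/m³, cost = 19.62 $/kg
  material S: E = 43.37 GPa, ρ = 1770 kg/m³, cost = 5.000 $/kg
  material V: E = 325.0 GPa, ρ = 10300 kg/m³, cost = 30.86 $/kg
  material U: E = 107.0 GPa, ρ = 1590 kg/m³, cost = 43.00 $/kg
  material Y: E = 63.09 GPa, ρ = 2290 kg/m³, cost = 5.100 $/kg
  material Y: M = 5.40 MN·m per $
  material S: M = 4.90 MN·m per $
  material U: M = 1.57 MN·m per $
  material W: M = 1.15 MN·m per $
  material V: M = 1.02 MN·m per $
  material B: M = 0.522 MN·m per $
Material Y has the largest M.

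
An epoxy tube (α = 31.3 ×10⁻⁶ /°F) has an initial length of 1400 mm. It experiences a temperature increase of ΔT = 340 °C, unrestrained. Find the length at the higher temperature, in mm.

1426.8 mm

Convert α: 31.3×10⁻⁶/°F × (9/5) = 56.3×10⁻⁶/K.
ΔL = α·L₀·ΔT = 56.3×10⁻⁶ × 1400 mm × 340.0 K = 26.8 mm.
L = L₀ + ΔL = 1400 + 26.8 = 1426.8 mm.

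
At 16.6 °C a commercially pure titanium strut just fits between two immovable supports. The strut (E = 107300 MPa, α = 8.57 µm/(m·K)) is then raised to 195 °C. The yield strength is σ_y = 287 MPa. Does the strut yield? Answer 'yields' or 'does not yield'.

does not yield

E = 107300 MPa = 107.3 GPa.
ΔT = 178.4 K. Constrained thermal stress σ = E·α·ΔT = 107.3×10³ MPa × 8.57×10⁻⁶ × 178.4 = 164 MPa (compressive).
Compare to σ_y = 287 MPa: σ < σ_y, so it does not yield.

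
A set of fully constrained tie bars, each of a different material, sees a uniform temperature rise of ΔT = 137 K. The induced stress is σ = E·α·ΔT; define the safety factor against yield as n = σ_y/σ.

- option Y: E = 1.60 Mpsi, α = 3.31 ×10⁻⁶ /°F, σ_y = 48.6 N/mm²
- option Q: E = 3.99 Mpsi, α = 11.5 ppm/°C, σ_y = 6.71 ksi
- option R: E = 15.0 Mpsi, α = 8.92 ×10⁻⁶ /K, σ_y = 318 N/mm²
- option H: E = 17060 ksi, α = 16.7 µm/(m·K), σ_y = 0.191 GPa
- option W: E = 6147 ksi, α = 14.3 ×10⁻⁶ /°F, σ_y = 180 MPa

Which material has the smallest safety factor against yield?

Per material, after unit conversion:
  option Y: E = 11.03, α = 5.96, σ_y = 48.60 → σ = 9.00 MPa, n = 5.40
  option Q: E = 27.51, α = 11.5, σ_y = 46.26 → σ = 43.3 MPa, n = 1.07
  option R: E = 103.4, α = 8.92, σ_y = 318.0 → σ = 126 MPa, n = 2.52
  option H: E = 117.6, α = 16.7, σ_y = 191.0 → σ = 269 MPa, n = 0.710
  option W: E = 42.38, α = 25.7, σ_y = 180.0 → σ = 149 MPa, n = 1.20
Option H has the lowest safety factor, n = 0.710.

option H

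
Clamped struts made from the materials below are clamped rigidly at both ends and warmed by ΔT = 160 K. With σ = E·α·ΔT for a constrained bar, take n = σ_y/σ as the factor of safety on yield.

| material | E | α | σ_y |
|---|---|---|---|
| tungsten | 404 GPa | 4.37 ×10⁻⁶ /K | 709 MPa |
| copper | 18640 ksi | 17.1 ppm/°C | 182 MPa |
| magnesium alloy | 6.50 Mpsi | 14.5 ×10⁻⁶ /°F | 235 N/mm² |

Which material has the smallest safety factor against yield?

copper

Per material, after unit conversion:
  tungsten: E = 404.0, α = 4.37, σ_y = 709.0 → σ = 282 MPa, n = 2.51
  copper: E = 128.5, α = 17.1, σ_y = 182.0 → σ = 352 MPa, n = 0.518
  magnesium alloy: E = 44.82, α = 26.1, σ_y = 235.0 → σ = 187 MPa, n = 1.26
Copper has the lowest safety factor, n = 0.518.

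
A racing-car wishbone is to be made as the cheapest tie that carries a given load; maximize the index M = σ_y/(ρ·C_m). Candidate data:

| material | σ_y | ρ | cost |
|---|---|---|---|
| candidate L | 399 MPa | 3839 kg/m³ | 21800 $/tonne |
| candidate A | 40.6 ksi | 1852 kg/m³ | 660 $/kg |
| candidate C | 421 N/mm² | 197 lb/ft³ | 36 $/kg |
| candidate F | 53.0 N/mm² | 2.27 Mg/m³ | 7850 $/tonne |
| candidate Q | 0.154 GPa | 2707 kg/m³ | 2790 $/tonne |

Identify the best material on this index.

candidate Q

Putting every candidate on a common basis:
  candidate L: σ_y = 399.0 MPa, ρ = 3839 kg/m³, cost = 21.80 $/kg
  candidate A: σ_y = 279.9 MPa, ρ = 1852 kg/m³, cost = 660.0 $/kg
  candidate C: σ_y = 421.0 MPa, ρ = 3156 kg/m³, cost = 36.00 $/kg
  candidate F: σ_y = 53.00 MPa, ρ = 2270 kg/m³, cost = 7.850 $/kg
  candidate Q: σ_y = 154.0 MPa, ρ = 2707 kg/m³, cost = 2.790 $/kg
  candidate Q: M = 20.4 kN·m per $
  candidate L: M = 4.77 kN·m per $
  candidate C: M = 3.71 kN·m per $
  candidate F: M = 2.97 kN·m per $
  candidate A: M = 0.229 kN·m per $
The maximum is for candidate Q.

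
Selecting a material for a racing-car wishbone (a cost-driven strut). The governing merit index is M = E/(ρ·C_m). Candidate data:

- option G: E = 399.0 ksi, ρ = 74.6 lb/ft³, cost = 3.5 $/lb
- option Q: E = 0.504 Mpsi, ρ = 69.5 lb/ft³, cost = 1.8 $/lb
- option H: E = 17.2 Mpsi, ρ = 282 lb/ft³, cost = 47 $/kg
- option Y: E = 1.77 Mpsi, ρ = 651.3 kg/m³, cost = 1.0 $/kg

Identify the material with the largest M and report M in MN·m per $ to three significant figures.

option Y, M = 18.7 MN·m per $

In SI units:
  option G: E = 2.751 GPa, ρ = 1195 kg/m³, cost = 7.716 $/kg
  option Q: E = 3.475 GPa, ρ = 1113 kg/m³, cost = 3.968 $/kg
  option H: E = 118.6 GPa, ρ = 4517 kg/m³, cost = 47.00 $/kg
  option Y: E = 12.20 GPa, ρ = 651.3 kg/m³, cost = 1.000 $/kg
  option Y: M = 18.7 MN·m per $
  option Q: M = 0.787 MN·m per $
  option H: M = 0.559 MN·m per $
  option G: M = 0.298 MN·m per $
The maximum is for option Y.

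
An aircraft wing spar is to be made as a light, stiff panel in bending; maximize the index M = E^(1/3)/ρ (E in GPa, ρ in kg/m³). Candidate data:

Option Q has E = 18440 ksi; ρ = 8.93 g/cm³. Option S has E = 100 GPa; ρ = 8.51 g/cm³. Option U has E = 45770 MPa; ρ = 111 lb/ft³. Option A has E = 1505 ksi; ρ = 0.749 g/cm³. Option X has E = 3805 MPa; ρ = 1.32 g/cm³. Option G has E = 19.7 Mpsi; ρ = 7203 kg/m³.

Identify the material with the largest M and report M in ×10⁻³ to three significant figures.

Convert each candidate to consistent units, then evaluate M:
  option Q: E = 127.1 GPa, ρ = 8930 kg/m³
  option S: E = 100.0 GPa, ρ = 8510 kg/m³
  option U: E = 45.77 GPa, ρ = 1778 kg/m³
  option A: E = 10.38 GPa, ρ = 749.0 kg/m³
  option X: E = 3.805 GPa, ρ = 1320 kg/m³
  option G: E = 135.8 GPa, ρ = 7203 kg/m³
  option A: M = 2.91×10⁻³
  option U: M = 2.01×10⁻³
  option X: M = 1.18×10⁻³
  option G: M = 0.714×10⁻³
  option Q: M = 0.563×10⁻³
  option S: M = 0.545×10⁻³
Highest index: option A.

option A, M = 2.91×10⁻³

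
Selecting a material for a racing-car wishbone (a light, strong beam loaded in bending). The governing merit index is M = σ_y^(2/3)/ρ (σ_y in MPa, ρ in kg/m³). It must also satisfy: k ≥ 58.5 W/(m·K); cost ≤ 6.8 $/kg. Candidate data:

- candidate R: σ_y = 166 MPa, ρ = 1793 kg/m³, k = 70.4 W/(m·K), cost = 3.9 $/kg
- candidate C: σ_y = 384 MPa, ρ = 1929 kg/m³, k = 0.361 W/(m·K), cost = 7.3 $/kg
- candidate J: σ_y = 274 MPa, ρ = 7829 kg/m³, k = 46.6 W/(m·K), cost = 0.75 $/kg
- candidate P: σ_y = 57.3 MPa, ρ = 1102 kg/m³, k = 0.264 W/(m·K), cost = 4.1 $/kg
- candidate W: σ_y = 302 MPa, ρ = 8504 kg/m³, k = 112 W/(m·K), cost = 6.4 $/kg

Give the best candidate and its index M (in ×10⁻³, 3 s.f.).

candidate R, M = 16.8×10⁻³

Screen on constraints: k ≥ 58.5 W/(m·K); cost ≤ 6.8 $/kg. Survivors: candidate R, candidate W.
Computing M directly (units already consistent):
  candidate R: M = 16.8×10⁻³
  candidate W: M = 5.29×10⁻³
Highest index: candidate R.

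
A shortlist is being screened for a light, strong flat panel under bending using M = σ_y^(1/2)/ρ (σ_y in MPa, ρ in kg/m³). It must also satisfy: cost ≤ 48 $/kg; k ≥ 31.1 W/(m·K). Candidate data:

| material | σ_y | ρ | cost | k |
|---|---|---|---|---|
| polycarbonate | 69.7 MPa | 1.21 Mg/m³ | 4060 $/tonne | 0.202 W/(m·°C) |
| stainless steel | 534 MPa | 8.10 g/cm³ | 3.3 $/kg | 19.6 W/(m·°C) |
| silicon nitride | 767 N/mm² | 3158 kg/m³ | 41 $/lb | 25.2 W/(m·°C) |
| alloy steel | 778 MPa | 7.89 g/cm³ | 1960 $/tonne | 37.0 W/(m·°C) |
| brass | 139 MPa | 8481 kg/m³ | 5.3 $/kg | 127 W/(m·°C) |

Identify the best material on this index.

Screen on constraints: cost ≤ 48 $/kg; k ≥ 31.1 W/(m·K). Survivors: alloy steel, brass.
Convert each candidate to consistent units, then evaluate M:
  alloy steel: σ_y = 778.0 MPa, ρ = 7890 kg/m³
  brass: σ_y = 139.0 MPa, ρ = 8481 kg/m³
  alloy steel: M = 3.54×10⁻³
  brass: M = 1.39×10⁻³
The maximum is for alloy steel.

alloy steel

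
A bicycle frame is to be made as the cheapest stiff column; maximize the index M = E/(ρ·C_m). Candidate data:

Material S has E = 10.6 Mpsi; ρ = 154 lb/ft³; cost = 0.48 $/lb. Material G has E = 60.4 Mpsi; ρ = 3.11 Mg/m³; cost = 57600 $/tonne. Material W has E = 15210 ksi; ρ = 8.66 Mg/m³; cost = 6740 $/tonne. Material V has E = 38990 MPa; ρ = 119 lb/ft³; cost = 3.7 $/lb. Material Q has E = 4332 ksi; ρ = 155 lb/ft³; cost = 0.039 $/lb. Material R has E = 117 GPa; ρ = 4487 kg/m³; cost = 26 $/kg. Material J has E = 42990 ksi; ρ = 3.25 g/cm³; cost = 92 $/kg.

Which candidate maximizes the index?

After converting to SI:
  material S: E = 73.08 GPa, ρ = 2467 kg/m³, cost = 1.058 $/kg
  material G: E = 416.4 GPa, ρ = 3110 kg/m³, cost = 57.60 $/kg
  material W: E = 104.9 GPa, ρ = 8660 kg/m³, cost = 6.740 $/kg
  material V: E = 38.99 GPa, ρ = 1906 kg/m³, cost = 8.157 $/kg
  material Q: E = 29.87 GPa, ρ = 2483 kg/m³, cost = 0.08598 $/kg
  material R: E = 117.0 GPa, ρ = 4487 kg/m³, cost = 26.00 $/kg
  material J: E = 296.4 GPa, ρ = 3250 kg/m³, cost = 92.00 $/kg
  material Q: M = 140 MN·m per $
  material S: M = 28.0 MN·m per $
  material V: M = 2.51 MN·m per $
  material G: M = 2.32 MN·m per $
  material W: M = 1.80 MN·m per $
  material R: M = 1.00 MN·m per $
  material J: M = 0.991 MN·m per $
Material Q ranks first.

material Q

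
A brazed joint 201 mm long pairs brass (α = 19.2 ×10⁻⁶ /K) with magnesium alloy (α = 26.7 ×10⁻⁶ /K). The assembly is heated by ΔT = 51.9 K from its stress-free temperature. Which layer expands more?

magnesium alloy

α(brass) = 19.2×10⁻⁶/K vs α(magnesium alloy) = 26.7×10⁻⁶/K.
Higher α expands more for the same ΔT: magnesium alloy.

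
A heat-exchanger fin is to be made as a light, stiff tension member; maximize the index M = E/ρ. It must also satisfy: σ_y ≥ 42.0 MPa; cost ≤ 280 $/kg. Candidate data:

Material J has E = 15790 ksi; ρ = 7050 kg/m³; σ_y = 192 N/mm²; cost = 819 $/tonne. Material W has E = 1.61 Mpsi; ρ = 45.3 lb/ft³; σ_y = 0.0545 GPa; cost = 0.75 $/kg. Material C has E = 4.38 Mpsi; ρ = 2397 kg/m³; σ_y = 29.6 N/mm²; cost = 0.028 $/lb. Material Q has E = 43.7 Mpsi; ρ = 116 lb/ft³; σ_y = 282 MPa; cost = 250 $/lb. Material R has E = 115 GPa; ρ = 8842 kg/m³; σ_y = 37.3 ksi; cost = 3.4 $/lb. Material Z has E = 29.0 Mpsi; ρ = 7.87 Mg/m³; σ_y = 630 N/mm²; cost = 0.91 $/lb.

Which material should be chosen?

Screen on constraints: σ_y ≥ 42.0 MPa; cost ≤ 280 $/kg. Survivors: material J, material W, material R, material Z.
Normalizing units and computing the index:
  material J: E = 108.9 GPa, ρ = 7050 kg/m³
  material W: E = 11.10 GPa, ρ = 725.6 kg/m³
  material R: E = 115.0 GPa, ρ = 8842 kg/m³
  material Z: E = 199.9 GPa, ρ = 7870 kg/m³
  material Z: M = 25.4 MN·m/kg
  material J: M = 15.4 MN·m/kg
  material W: M = 15.3 MN·m/kg
  material R: M = 13.0 MN·m/kg
The maximum is for material Z.

material Z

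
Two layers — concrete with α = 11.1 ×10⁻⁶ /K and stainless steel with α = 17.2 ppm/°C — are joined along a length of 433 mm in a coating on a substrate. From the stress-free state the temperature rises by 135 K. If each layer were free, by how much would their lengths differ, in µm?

357 µm

Δα = |11.1 − 17.2|×10⁻⁶/K = 6.10×10⁻⁶/K.
ΔL_mismatch = Δα·L·ΔT = 6.10×10⁻⁶ × 433.0 mm × 135.0 K = 357 µm.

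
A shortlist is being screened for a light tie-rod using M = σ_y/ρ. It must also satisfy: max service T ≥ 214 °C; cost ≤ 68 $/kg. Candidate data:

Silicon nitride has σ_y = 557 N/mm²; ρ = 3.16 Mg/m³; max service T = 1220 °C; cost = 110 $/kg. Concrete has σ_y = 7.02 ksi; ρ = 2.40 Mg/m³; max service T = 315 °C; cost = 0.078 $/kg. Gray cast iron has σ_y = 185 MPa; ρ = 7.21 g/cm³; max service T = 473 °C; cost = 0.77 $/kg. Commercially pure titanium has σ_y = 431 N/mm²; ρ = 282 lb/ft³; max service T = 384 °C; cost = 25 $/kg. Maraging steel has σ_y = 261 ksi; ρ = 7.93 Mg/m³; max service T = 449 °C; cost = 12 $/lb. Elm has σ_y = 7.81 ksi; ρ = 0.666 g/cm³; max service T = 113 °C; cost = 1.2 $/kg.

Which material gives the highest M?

Screen on constraints: max service T ≥ 214 °C; cost ≤ 68 $/kg. Survivors: concrete, gray cast iron, commercially pure titanium, maraging steel.
Putting every candidate on a common basis:
  concrete: σ_y = 48.40 MPa, ρ = 2400 kg/m³
  gray cast iron: σ_y = 185.0 MPa, ρ = 7210 kg/m³
  commercially pure titanium: σ_y = 431.0 MPa, ρ = 4517 kg/m³
  maraging steel: σ_y = 1800 MPa, ρ = 7930 kg/m³
  maraging steel: M = 227 kN·m/kg
  commercially pure titanium: M = 95.4 kN·m/kg
  gray cast iron: M = 25.7 kN·m/kg
  concrete: M = 20.2 kN·m/kg
Highest index: maraging steel.

maraging steel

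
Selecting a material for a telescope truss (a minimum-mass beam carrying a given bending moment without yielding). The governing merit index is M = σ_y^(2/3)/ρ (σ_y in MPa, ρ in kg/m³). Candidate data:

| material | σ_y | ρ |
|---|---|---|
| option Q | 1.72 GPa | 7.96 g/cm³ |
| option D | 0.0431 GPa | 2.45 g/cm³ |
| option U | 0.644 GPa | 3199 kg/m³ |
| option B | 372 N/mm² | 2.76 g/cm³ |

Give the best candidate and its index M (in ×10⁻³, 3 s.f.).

option U, M = 23.3×10⁻³

Putting every candidate on a common basis:
  option Q: σ_y = 1720 MPa, ρ = 7960 kg/m³
  option D: σ_y = 43.10 MPa, ρ = 2450 kg/m³
  option U: σ_y = 644.0 MPa, ρ = 3199 kg/m³
  option B: σ_y = 372.0 MPa, ρ = 2760 kg/m³
  option U: M = 23.3×10⁻³
  option B: M = 18.7×10⁻³
  option Q: M = 18.0×10⁻³
  option D: M = 5.02×10⁻³
Highest index: option U.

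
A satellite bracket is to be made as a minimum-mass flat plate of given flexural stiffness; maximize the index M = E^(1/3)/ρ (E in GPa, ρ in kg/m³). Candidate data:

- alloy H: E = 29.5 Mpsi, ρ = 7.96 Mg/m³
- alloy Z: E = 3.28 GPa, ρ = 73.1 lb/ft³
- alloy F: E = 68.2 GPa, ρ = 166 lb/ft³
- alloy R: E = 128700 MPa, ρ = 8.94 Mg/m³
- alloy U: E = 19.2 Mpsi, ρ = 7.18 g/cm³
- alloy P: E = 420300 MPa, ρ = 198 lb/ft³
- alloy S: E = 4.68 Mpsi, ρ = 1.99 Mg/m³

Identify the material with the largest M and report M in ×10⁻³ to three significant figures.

In SI units:
  alloy H: E = 203.4 GPa, ρ = 7960 kg/m³
  alloy Z: E = 3.280 GPa, ρ = 1171 kg/m³
  alloy F: E = 68.20 GPa, ρ = 2659 kg/m³
  alloy R: E = 128.7 GPa, ρ = 8940 kg/m³
  alloy U: E = 132.4 GPa, ρ = 7180 kg/m³
  alloy P: E = 420.3 GPa, ρ = 3172 kg/m³
  alloy S: E = 32.27 GPa, ρ = 1990 kg/m³
  alloy P: M = 2.36×10⁻³
  alloy S: M = 1.60×10⁻³
  alloy F: M = 1.54×10⁻³
  alloy Z: M = 1.27×10⁻³
  alloy H: M = 0.739×10⁻³
  alloy U: M = 0.710×10⁻³
  alloy R: M = 0.565×10⁻³
Highest index: alloy P.

alloy P, M = 2.36×10⁻³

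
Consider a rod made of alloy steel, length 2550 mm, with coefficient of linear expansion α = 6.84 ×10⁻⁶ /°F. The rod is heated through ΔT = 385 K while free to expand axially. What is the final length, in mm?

2562.1 mm

Convert α: 6.84×10⁻⁶/°F × (9/5) = 12.3×10⁻⁶/K.
ΔL = α·L₀·ΔT = 12.3×10⁻⁶ × 2550 mm × 385.0 K = 12.1 mm.
L = L₀ + ΔL = 2550 + 12.1 = 2562.1 mm.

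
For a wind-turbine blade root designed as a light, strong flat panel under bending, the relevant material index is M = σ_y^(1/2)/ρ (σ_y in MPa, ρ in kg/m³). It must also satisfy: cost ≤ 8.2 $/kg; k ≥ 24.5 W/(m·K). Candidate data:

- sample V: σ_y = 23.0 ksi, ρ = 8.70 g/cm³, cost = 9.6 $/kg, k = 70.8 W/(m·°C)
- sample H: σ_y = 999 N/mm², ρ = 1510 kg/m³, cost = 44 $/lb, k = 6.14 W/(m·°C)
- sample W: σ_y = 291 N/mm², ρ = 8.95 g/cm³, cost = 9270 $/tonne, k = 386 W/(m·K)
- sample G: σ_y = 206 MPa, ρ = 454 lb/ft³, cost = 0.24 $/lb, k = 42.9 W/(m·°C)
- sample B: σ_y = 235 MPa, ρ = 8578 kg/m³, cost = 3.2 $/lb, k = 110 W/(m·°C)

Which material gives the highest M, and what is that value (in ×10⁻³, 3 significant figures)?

sample G, M = 1.97×10⁻³

Screen on constraints: cost ≤ 8.2 $/kg; k ≥ 24.5 W/(m·K). Survivors: sample G, sample B.
In SI units:
  sample G: σ_y = 206.0 MPa, ρ = 7272 kg/m³
  sample B: σ_y = 235.0 MPa, ρ = 8578 kg/m³
  sample G: M = 1.97×10⁻³
  sample B: M = 1.79×10⁻³
The maximum is for sample G.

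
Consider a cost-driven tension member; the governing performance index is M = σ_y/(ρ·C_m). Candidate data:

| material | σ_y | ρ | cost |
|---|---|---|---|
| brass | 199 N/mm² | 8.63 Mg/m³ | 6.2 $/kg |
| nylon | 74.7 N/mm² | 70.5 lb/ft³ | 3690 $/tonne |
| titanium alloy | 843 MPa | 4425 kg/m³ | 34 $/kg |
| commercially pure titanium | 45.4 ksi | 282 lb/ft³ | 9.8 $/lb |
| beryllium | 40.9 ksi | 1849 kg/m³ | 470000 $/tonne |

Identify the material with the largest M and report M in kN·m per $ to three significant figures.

Normalizing units and computing the index:
  brass: σ_y = 199.0 MPa, ρ = 8630 kg/m³, cost = 6.200 $/kg
  nylon: σ_y = 74.70 MPa, ρ = 1129 kg/m³, cost = 3.690 $/kg
  titanium alloy: σ_y = 843.0 MPa, ρ = 4425 kg/m³, cost = 34.00 $/kg
  commercially pure titanium: σ_y = 313.0 MPa, ρ = 4517 kg/m³, cost = 21.60 $/kg
  beryllium: σ_y = 282.0 MPa, ρ = 1849 kg/m³, cost = 470.0 $/kg
  nylon: M = 17.9 kN·m per $
  titanium alloy: M = 5.60 kN·m per $
  brass: M = 3.72 kN·m per $
  commercially pure titanium: M = 3.21 kN·m per $
  beryllium: M = 0.324 kN·m per $
Nylon has the largest M.

nylon, M = 17.9 kN·m per $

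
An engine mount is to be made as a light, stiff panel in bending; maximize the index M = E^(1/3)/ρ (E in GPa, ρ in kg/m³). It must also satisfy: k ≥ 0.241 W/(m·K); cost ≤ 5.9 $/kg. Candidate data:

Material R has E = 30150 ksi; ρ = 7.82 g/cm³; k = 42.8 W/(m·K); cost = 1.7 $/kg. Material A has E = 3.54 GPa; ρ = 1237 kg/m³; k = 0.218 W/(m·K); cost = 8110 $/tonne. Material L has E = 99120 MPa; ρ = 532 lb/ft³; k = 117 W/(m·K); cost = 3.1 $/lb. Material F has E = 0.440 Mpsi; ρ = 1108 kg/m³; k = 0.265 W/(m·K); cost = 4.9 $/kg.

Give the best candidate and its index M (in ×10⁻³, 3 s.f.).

material F, M = 1.31×10⁻³

Screen on constraints: k ≥ 0.241 W/(m·K); cost ≤ 5.9 $/kg. Survivors: material R, material F.
Convert each candidate to consistent units, then evaluate M:
  material R: E = 207.9 GPa, ρ = 7820 kg/m³
  material F: E = 3.034 GPa, ρ = 1108 kg/m³
  material F: M = 1.31×10⁻³
  material R: M = 0.758×10⁻³
Material F has the largest M.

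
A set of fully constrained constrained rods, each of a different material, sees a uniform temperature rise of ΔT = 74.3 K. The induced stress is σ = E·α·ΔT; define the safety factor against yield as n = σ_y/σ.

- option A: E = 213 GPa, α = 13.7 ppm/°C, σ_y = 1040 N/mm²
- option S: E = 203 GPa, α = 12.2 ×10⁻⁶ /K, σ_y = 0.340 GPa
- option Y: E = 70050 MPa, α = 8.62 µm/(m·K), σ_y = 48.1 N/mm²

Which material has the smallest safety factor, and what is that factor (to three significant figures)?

option Y, n = 1.07

Per material, after unit conversion:
  option A: E = 213.0, α = 13.7, σ_y = 1040 → σ = 217 MPa, n = 4.80
  option S: E = 203.0, α = 12.2, σ_y = 340.0 → σ = 184 MPa, n = 1.85
  option Y: E = 70.05, α = 8.62, σ_y = 48.10 → σ = 44.9 MPa, n = 1.07
The minimum is option Y at n = 1.07.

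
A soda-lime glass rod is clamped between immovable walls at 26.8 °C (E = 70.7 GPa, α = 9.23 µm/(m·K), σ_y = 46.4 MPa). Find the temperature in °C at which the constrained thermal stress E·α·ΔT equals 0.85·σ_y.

E·α·ΔT = 39.44 MPa ⇒ ΔT = 39.44 / (70.70×10³ × 9.23×10⁻⁶) = 60.44 K.
T = 26.8 + 60.44 = 87.24 °C.

87.2 °C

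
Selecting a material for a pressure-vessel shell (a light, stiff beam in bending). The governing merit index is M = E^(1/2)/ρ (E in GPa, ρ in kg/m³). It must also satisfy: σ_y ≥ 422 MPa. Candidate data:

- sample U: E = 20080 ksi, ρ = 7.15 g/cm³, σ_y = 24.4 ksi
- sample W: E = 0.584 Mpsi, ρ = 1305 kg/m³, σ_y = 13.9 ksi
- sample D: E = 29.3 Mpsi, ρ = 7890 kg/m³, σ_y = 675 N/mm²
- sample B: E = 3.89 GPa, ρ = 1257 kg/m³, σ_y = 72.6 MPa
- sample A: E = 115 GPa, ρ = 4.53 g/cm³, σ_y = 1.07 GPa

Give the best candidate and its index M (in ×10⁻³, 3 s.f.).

sample A, M = 2.37×10⁻³

Screen on constraints: σ_y ≥ 422 MPa. Survivors: sample D, sample A.
Normalizing units and computing the index:
  sample D: E = 202.0 GPa, ρ = 7890 kg/m³
  sample A: E = 115.0 GPa, ρ = 4530 kg/m³
  sample A: M = 2.37×10⁻³
  sample D: M = 1.80×10⁻³
Sample A has the largest M.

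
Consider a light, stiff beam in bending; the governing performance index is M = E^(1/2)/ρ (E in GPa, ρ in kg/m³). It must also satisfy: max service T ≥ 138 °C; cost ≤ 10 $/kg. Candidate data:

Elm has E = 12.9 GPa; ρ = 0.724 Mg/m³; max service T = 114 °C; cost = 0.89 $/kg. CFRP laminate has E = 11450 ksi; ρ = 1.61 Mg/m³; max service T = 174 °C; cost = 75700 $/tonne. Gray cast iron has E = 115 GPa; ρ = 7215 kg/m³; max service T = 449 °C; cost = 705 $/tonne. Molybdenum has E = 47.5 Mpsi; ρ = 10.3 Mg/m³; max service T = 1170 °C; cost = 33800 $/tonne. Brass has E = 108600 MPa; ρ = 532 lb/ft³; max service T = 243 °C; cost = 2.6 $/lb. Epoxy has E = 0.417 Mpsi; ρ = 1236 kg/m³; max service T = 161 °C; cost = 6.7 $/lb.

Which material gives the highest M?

gray cast iron

Screen on constraints: max service T ≥ 138 °C; cost ≤ 10 $/kg. Survivors: gray cast iron, brass.
Putting every candidate on a common basis:
  gray cast iron: E = 115.0 GPa, ρ = 7215 kg/m³
  brass: E = 108.6 GPa, ρ = 8522 kg/m³
  gray cast iron: M = 1.49×10⁻³
  brass: M = 1.22×10⁻³
Highest index: gray cast iron.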